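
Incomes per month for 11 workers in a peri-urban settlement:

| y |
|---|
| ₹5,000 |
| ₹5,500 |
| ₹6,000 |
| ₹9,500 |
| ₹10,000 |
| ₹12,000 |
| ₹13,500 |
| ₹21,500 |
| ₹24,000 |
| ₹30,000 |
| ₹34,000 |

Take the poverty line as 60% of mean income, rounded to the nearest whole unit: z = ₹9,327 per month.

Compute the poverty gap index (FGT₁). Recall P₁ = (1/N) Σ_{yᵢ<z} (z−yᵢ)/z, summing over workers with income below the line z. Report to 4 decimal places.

0.1119

Poor units: ₹5,000, ₹5,500, ₹6,000 (q = 3 of N = 11).
Relative gaps: (9327−5000)/9327 = 0.4639; (9327−5500)/9327 = 0.4103; (9327−6000)/9327 = 0.3567.
Σ = 1.230942. Dividing by the full population N = 11 gives P₁ = 0.1119.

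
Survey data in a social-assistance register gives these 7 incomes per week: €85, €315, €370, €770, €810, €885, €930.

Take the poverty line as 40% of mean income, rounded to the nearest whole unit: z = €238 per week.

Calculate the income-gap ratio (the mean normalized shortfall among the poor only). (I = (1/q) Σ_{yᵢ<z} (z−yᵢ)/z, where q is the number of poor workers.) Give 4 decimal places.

0.6429

Incomes under z: €85 (q = 1 of N = 7).
Relative gaps: 0.6429; sum = 0.642857.
I averages over the q = 1 poor units only: 0.642857 / 1 = 0.6429.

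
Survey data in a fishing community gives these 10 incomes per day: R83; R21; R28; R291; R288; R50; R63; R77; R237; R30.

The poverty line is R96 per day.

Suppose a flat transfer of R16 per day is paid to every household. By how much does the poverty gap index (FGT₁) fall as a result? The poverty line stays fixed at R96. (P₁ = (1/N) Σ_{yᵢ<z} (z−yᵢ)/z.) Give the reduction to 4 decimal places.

Before: below the line — R21, R28, R30, R50, R63, R77, R83; poverty gap index (FGT₁) = 0.333333.
After the R16 transfer: below the line — R37, R44, R46, R66, R79, R93; poverty gap index (FGT₁) = 0.219792.
Reduction = 0.333333 − 0.219792 = 0.1135.

0.1135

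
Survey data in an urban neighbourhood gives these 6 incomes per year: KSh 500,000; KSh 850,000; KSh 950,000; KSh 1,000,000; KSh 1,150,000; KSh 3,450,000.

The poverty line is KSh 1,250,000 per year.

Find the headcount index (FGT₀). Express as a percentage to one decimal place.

83.3%

5 of the 6 individuals have income below KSh 1,250,000.
H = 5/6 = 83.3%.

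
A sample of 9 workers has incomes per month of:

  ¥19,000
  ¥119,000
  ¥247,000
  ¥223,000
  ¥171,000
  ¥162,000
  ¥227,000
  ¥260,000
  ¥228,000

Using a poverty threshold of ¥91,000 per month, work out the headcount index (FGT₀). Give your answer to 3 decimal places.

1 of the 9 workers have income below ¥91,000.
H = 1/9 = 0.111.

0.111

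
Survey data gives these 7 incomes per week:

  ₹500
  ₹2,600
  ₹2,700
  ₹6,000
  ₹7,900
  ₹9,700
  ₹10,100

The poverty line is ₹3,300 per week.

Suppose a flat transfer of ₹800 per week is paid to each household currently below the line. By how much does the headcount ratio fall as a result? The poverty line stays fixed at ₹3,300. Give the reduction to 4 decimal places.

0.2857

Before: below the line — ₹500, ₹2,600, ₹2,700; headcount ratio = 0.428571.
After the ₹800 transfer: below the line — ₹1,300; headcount ratio = 0.142857.
Reduction = 0.428571 − 0.142857 = 0.2857.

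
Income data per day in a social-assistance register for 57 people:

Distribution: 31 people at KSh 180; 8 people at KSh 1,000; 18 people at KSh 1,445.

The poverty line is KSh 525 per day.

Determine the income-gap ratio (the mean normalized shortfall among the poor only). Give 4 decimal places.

Below z: 31×KSh 180 (q = 31 of N = 57).
Relative gaps: 0.6571 (×31); sum = 20.371429.
I averages over the q = 31 poor units only: 20.371429 / 31 = 0.6571.

0.6571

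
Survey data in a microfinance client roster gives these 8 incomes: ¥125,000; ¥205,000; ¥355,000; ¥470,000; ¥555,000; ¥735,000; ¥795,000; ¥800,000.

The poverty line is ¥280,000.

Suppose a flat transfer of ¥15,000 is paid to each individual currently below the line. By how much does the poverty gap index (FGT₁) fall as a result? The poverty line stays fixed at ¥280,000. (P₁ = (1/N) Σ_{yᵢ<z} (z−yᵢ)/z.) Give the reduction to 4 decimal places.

Before: below the line — ¥125,000, ¥205,000; poverty gap index (FGT₁) = 0.102679.
After the ¥15,000 transfer: below the line — ¥140,000, ¥220,000; poverty gap index (FGT₁) = 0.089286.
Reduction = 0.102679 − 0.089286 = 0.0134.

0.0134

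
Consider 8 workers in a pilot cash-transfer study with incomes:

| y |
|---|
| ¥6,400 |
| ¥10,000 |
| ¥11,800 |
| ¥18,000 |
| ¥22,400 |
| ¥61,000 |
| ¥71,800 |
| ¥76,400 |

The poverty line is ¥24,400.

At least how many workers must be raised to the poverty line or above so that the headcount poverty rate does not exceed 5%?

5

Currently q = 5 of N = 8 are below the line (H = 0.625).
A headcount ratio of at most 5% allows at most ⌊0.05 × 8⌋ = 0 poor workers.
So at least 5 − 0 = 5 must be lifted.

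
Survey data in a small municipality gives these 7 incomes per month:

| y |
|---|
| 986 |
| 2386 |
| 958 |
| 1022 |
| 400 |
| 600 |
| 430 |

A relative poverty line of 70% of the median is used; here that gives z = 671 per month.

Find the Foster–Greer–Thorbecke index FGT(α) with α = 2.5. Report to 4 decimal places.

0.0264

Below the line: 400, 430, 600 (q = 3 of N = 7).
Normalized shortfalls: (671−400)/671 = 0.4039; (671−430)/671 = 0.3592; (671−600)/671 = 0.1058.
Raised to α = 2.5: 0.10366; 0.07731; 0.00364.
Sum = 0.184613; FGT(2.5) = 0.184613 / 7 = 0.0264.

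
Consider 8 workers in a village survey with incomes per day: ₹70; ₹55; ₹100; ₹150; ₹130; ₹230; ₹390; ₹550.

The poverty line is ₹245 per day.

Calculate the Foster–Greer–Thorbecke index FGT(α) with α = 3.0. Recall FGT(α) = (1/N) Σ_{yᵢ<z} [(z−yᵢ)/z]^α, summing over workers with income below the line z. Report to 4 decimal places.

0.1500

Below the line: ₹55, ₹70, ₹100, ₹130, ₹150, ₹230 (q = 6 of N = 8).
Relative gaps: (245−55)/245 = 0.7755; (245−70)/245 = 0.7143; (245−100)/245 = 0.5918; (245−130)/245 = 0.4694; (245−150)/245 = 0.3878; (245−230)/245 = 0.0612.
Raised to α = 3.0: 0.46640; 0.36443; 0.20730; 0.10342; 0.05830; 0.00023.
Sum = 1.200087; FGT(3.0) = 1.200087 / 8 = 0.1500.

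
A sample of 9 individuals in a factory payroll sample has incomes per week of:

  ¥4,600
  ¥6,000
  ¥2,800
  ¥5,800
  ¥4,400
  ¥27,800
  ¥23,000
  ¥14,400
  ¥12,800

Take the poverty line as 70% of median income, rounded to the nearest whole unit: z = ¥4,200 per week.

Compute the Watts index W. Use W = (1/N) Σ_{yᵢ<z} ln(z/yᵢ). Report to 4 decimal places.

Below z: ¥2,800 (q = 1 of N = 9).
Log shortfalls: ln(4200/2800) = 0.4055.
W = 0.405465 / 9 = 0.0451.

0.0451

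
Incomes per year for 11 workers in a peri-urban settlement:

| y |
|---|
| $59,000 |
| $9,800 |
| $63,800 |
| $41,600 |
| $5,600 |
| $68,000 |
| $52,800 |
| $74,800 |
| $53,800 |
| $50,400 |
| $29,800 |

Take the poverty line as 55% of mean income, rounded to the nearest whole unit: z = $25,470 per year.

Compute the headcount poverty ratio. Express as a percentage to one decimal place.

18.2%

2 of the 11 workers have income below $25,470.
H = 2/11 = 18.2%.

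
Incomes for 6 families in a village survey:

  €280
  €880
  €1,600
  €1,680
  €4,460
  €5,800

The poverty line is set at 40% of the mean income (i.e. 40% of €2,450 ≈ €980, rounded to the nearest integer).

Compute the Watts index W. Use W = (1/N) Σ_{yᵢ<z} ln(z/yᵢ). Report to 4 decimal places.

0.2267

Below z: €280, €880 (q = 2 of N = 6).
ln(z/y) terms: ln(980/280) = 1.2528; ln(980/880) = 0.1076.
W = 1.360394 / 6 = 0.2267.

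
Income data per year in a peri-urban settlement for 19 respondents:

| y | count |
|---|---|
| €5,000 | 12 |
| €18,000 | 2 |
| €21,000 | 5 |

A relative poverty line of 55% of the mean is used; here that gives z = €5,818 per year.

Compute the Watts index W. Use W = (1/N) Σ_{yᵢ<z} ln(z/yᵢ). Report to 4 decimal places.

0.0957

Incomes under z: 12×€5,000 (q = 12 of N = 19).
ln(z/y) terms: ln(5818/5000) = 0.1515 (×12).
W = 1.818224 / 19 = 0.0957.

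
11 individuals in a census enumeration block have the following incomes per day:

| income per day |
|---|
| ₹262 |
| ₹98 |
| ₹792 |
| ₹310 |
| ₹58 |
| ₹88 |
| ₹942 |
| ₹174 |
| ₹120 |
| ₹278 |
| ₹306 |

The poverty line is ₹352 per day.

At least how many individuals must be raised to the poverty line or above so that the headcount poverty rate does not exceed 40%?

Currently q = 9 of N = 11 are below the line (H = 0.818).
A headcount ratio of at most 40% allows at most ⌊0.40 × 11⌋ = 4 poor individuals.
So at least 9 − 4 = 5 must be lifted.

5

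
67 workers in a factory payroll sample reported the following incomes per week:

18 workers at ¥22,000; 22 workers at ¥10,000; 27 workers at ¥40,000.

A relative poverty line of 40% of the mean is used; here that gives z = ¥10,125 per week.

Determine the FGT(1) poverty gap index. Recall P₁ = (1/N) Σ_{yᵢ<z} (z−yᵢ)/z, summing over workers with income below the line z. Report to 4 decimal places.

0.0041

Incomes under z: 22×¥10,000 (q = 22 of N = 67).
Gap ratios (z−y)/z: (10125−10000)/10125 = 0.0123 (×22).
Sum of shortfalls = 0.271605; P₁ averages over all N: 0.271605 / 67 = 0.0041.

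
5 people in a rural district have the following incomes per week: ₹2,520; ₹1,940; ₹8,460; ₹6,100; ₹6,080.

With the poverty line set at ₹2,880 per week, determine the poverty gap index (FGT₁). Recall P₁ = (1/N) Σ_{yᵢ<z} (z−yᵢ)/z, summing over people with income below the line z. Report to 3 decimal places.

0.090

Incomes under z: ₹1,940, ₹2,520 (q = 2 of N = 5).
Shortfall ratios: (2880−1940)/2880 = 0.3264; (2880−2520)/2880 = 0.1250.
Sum of shortfalls = 0.451389; P₁ averages over all N: 0.451389 / 5 = 0.090.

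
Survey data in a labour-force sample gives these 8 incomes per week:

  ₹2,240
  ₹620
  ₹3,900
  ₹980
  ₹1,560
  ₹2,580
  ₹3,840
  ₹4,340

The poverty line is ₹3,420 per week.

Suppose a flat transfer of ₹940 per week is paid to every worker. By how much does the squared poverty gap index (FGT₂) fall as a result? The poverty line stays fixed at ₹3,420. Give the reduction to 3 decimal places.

0.136

Before: below the line — ₹620, ₹980, ₹1,560, ₹2,240, ₹2,580; squared poverty gap index (FGT₂) = 0.20681.
After the ₹940 transfer: below the line — ₹1,560, ₹1,920, ₹2,500, ₹3,180; squared poverty gap index (FGT₂) = 0.07068.
Reduction = 0.20681 − 0.07068 = 0.136.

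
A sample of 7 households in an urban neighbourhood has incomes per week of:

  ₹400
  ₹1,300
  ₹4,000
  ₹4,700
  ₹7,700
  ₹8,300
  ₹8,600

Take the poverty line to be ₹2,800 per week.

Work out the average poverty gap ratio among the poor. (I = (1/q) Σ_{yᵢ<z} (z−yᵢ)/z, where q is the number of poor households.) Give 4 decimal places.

Below z: ₹400, ₹1,300 (q = 2 of N = 7).
Shortfall ratios (z−y)/z: 0.8571, 0.5357; sum = 1.392857.
The income-gap ratio divides by q (the poor only): 1.392857 / 2 = 0.6964.

0.6964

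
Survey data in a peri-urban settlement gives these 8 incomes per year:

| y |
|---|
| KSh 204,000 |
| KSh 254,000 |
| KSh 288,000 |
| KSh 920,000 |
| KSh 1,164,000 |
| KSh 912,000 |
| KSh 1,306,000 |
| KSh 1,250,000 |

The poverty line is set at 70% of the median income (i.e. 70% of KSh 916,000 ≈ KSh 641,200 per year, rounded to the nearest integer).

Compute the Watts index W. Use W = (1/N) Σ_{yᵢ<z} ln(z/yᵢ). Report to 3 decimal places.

0.359

Poor units: KSh 204,000, KSh 254,000, KSh 288,000 (q = 3 of N = 8).
ln(z/y) terms: ln(641200/204000) = 1.1452; ln(641200/254000) = 0.9260; ln(641200/288000) = 0.8004.
W = 2.871610 / 8 = 0.359.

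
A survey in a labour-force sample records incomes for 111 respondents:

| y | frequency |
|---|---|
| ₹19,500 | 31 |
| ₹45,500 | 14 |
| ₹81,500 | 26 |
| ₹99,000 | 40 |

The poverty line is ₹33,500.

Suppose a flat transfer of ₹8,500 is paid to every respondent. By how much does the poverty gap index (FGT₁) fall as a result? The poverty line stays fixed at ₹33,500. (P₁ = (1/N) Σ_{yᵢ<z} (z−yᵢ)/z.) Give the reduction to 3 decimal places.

Before: below the line — 31×₹19,500; poverty gap index (FGT₁) = 0.11671.
After the ₹8,500 transfer: below the line — 31×₹28,000; poverty gap index (FGT₁) = 0.04585.
Reduction = 0.11671 − 0.04585 = 0.071.

0.071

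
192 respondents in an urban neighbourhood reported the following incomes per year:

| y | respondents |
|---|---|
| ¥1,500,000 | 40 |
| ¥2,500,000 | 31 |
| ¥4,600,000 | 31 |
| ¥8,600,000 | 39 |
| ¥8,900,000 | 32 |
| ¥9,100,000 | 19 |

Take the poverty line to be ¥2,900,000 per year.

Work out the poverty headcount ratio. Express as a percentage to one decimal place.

37.0%

71 of the 192 respondents have income below ¥2,900,000.
H = 71/192 = 37.0%.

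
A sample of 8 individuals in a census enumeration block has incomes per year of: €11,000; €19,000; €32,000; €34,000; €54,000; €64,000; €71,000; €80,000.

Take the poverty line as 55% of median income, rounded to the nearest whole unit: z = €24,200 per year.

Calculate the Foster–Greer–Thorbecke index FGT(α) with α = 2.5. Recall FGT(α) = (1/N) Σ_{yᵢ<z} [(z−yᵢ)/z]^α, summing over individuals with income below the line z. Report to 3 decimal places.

0.030

Below z: €11,000, €19,000 (q = 2 of N = 8).
Relative gaps: (24200−11000)/24200 = 0.5455; (24200−19000)/24200 = 0.2149.
Raised to α = 2.5: 0.21973; 0.02140.
Sum = 0.241136; FGT(2.5) = 0.241136 / 8 = 0.030.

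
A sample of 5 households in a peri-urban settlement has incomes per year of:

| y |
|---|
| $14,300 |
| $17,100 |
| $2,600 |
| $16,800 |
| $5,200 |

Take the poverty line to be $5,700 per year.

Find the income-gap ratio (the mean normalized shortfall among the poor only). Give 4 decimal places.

Incomes under z: $2,600, $5,200 (q = 2 of N = 5).
Shortfall ratios (z−y)/z: 0.5439, 0.0877; sum = 0.631579.
The income-gap ratio divides by q (the poor only): 0.631579 / 2 = 0.3158.

0.3158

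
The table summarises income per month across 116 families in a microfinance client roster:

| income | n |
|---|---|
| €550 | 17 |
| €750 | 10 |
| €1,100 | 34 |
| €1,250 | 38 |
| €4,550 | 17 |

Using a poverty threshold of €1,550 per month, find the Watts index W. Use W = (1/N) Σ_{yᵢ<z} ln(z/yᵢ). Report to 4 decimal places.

0.3854

Below z: 17×€550, 10×€750, 34×€1,100, 38×€1,250 (q = 99 of N = 116).
ln(z/y) terms: ln(1550/550) = 1.0361 (×17); ln(1550/750) = 0.7259 (×10); ln(1550/1100) = 0.3429 (×34); ln(1550/1250) = 0.2151 (×38).
W = 44.707287 / 116 = 0.3854.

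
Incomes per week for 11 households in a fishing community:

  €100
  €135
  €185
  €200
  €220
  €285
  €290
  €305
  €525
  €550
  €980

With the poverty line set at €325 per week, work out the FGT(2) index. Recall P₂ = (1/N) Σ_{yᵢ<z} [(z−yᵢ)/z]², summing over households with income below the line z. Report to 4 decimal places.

Incomes under z: €100, €135, €185, €200, €220, €285, €290, €305 (q = 8 of N = 11).
Shortfall ratios: (325−100)/325 = 0.6923; (325−135)/325 = 0.5846; (325−185)/325 = 0.4308; (325−200)/325 = 0.3846; (325−220)/325 = 0.3231; (325−285)/325 = 0.1231; (325−290)/325 = 0.1077; (325−305)/325 = 0.0615.
Squared: 0.4793; 0.3418; 0.1856; 0.1479; 0.1044; 0.0151; 0.0116; 0.0038.
Sum = 1.289467; P₂ = 1.289467 / 11 = 0.1172.

0.1172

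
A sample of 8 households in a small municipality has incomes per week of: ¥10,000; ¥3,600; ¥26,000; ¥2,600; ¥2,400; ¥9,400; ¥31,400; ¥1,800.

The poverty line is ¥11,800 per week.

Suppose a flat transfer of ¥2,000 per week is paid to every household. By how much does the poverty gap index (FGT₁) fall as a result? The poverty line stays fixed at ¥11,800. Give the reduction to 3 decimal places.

Before: below the line — ¥1,800, ¥2,400, ¥2,600, ¥3,600, ¥9,400, ¥10,000; poverty gap index (FGT₁) = 0.43432.
After the ¥2,000 transfer: below the line — ¥3,800, ¥4,400, ¥4,600, ¥5,600, ¥11,400; poverty gap index (FGT₁) = 0.30932.
Reduction = 0.43432 − 0.30932 = 0.125.

0.125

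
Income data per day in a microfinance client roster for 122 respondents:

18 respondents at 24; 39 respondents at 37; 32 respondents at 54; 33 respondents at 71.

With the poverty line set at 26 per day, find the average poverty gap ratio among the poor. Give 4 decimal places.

0.0769

Incomes under z: 18×24 (q = 18 of N = 122).
Relative gaps: 0.0769 (×18); sum = 1.384615.
I averages over the q = 18 poor units only: 1.384615 / 18 = 0.0769.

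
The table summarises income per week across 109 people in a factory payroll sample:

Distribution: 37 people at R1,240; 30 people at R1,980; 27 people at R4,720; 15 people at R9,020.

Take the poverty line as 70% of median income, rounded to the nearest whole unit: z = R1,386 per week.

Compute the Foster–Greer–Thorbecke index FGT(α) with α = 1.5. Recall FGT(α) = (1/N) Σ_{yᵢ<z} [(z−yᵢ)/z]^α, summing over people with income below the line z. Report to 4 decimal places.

Incomes under z: 37×R1,240 (q = 37 of N = 109).
Normalized shortfalls: (1386−1240)/1386 = 0.1053 (×37).
Raised to α = 1.5: 0.03419 (×37).
Sum = 1.264987; FGT(1.5) = 1.264987 / 109 = 0.0116.

0.0116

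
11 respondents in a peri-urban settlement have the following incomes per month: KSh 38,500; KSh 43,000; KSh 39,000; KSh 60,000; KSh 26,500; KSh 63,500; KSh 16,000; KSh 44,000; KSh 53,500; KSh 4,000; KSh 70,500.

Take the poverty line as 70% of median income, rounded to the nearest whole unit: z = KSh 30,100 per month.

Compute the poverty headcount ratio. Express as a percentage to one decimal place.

3 of the 11 respondents have income below KSh 30,100.
H = 3/11 = 27.3%.

27.3%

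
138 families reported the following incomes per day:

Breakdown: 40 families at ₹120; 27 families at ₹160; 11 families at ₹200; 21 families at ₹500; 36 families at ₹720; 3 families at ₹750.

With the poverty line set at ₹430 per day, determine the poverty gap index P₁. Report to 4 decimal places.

Below the line: 40×₹120, 27×₹160, 11×₹200 (q = 78 of N = 138).
Normalized shortfalls: (430−120)/430 = 0.7209 (×40); (430−160)/430 = 0.6279 (×27); (430−200)/430 = 0.5349 (×11).
Σ = 51.674419. Dividing by the full population N = 138 gives P₁ = 0.3745.

0.3745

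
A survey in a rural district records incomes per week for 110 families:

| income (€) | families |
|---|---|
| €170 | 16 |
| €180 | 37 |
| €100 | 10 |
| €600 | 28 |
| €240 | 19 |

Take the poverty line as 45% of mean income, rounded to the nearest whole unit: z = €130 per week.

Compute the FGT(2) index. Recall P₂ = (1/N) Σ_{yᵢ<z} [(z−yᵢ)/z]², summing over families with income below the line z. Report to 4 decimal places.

0.0048

Below z: 10×€100 (q = 10 of N = 110).
Gap ratios (z−y)/z: (130−100)/130 = 0.2308 (×10).
Squared: 0.0533 (×10).
Sum = 0.532544; P₂ = 0.532544 / 110 = 0.0048.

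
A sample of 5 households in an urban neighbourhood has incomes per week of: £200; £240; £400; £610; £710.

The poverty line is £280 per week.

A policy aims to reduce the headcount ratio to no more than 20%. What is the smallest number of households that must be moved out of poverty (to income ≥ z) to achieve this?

2 of the 5 households are poor, so H = 2/5 = 0.400.
A headcount ratio of at most 20% allows at most ⌊0.20 × 5⌋ = 1 poor households.
So at least 2 − 1 = 1 must be lifted.

1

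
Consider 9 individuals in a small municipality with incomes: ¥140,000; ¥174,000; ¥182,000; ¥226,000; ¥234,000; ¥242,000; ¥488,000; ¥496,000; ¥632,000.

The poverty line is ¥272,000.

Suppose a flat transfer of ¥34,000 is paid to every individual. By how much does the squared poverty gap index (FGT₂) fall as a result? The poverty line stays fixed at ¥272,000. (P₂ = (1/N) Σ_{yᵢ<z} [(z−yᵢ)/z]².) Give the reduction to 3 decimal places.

0.034

Before: below the line — ¥140,000, ¥174,000, ¥182,000, ¥226,000, ¥234,000, ¥242,000; squared poverty gap index (FGT₂) = 0.05945.
After the ¥34,000 transfer: below the line — ¥174,000, ¥208,000, ¥216,000, ¥260,000, ¥268,000; squared poverty gap index (FGT₂) = 0.02553.
Reduction = 0.05945 − 0.02553 = 0.034.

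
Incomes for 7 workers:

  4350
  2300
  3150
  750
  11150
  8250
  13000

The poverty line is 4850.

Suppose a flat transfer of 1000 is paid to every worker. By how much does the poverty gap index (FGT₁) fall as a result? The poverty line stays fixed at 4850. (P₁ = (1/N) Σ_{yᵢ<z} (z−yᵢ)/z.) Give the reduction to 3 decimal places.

Before: below the line — 750, 2300, 3150, 4350; poverty gap index (FGT₁) = 0.26068.
After the 1000 transfer: below the line — 1750, 3300, 4150; poverty gap index (FGT₁) = 0.15758.
Reduction = 0.26068 − 0.15758 = 0.103.

0.103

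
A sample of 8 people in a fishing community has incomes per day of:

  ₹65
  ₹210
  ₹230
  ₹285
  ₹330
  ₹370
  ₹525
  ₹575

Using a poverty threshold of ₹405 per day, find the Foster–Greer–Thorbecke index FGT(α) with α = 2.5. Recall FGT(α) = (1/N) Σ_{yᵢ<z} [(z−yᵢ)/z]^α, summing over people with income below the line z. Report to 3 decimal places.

Below the line: ₹65, ₹210, ₹230, ₹285, ₹330, ₹370 (q = 6 of N = 8).
Normalized shortfalls: (405−65)/405 = 0.8395; (405−210)/405 = 0.4815; (405−230)/405 = 0.4321; (405−285)/405 = 0.2963; (405−330)/405 = 0.1852; (405−370)/405 = 0.0864.
Raised to α = 2.5: 0.64574; 0.16086; 0.12273; 0.04779; 0.01476; 0.00220.
Sum = 0.994076; FGT(2.5) = 0.994076 / 8 = 0.124.

0.124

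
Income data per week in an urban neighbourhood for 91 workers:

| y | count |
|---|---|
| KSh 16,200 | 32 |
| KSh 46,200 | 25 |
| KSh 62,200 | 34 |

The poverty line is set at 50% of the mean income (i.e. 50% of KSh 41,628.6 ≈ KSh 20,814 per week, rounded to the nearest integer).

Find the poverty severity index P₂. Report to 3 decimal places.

Poor units: 32×KSh 16,200 (q = 32 of N = 91).
Shortfall ratios: (20814−16200)/20814 = 0.2217 (×32).
Squared: 0.0491 (×32).
Sum = 1.572512; P₂ = 1.572512 / 91 = 0.017.

0.017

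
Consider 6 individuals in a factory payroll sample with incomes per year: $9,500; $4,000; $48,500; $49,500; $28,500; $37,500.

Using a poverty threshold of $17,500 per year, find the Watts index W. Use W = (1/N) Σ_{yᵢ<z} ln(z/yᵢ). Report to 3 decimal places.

Below the line: $4,000, $9,500 (q = 2 of N = 6).
Log gaps: ln(17500/4000) = 1.4759; ln(17500/9500) = 0.6109.
W = 2.086816 / 6 = 0.348.

0.348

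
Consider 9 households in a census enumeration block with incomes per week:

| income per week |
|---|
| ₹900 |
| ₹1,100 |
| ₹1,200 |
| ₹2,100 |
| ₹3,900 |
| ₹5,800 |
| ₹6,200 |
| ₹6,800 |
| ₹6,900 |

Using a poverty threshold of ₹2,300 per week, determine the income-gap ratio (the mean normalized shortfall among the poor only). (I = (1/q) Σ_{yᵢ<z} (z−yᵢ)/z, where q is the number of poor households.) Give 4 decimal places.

0.4239

Below z: ₹900, ₹1,100, ₹1,200, ₹2,100 (q = 4 of N = 9).
Relative gaps: 0.6087, 0.5217, 0.4783, 0.0870; sum = 1.695652.
I averages over the q = 4 poor units only: 1.695652 / 4 = 0.4239.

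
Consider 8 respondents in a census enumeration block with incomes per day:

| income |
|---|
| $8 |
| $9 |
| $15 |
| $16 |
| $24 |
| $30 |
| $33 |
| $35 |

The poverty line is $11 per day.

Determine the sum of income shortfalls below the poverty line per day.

Below the line: $8, $9 (q = 2 of N = 8).
Individual gaps: 11−8 = 3; 11−9 = 2.
Aggregate gap = $5.

$5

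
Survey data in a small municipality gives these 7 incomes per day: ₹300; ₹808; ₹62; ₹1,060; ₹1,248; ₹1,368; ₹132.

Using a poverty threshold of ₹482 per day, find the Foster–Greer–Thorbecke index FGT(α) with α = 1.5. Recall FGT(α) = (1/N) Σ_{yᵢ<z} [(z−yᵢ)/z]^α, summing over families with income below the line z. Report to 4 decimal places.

Below z: ₹62, ₹132, ₹300 (q = 3 of N = 7).
Normalized shortfalls: (482−62)/482 = 0.8714; (482−132)/482 = 0.7261; (482−300)/482 = 0.3776.
Raised to α = 1.5: 0.81340; 0.61877; 0.23203.
Sum = 1.664198; FGT(1.5) = 1.664198 / 7 = 0.2377.

0.2377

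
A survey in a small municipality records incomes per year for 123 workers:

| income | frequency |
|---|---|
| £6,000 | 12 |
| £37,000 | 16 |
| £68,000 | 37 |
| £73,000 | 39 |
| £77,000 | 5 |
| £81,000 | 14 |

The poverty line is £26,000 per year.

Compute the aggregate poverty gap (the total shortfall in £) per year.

Poor units: 12×£6,000 (q = 12 of N = 123).
Individual gaps: 12×(26000−6000) = 240000.
Aggregate gap = £240,000.

£240,000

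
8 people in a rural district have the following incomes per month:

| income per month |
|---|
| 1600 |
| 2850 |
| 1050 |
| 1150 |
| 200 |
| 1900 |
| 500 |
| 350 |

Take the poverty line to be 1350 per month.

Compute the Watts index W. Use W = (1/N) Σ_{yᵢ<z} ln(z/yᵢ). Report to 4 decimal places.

Below z: 200, 350, 500, 1050, 1150 (q = 5 of N = 8).
ln(z/y) terms: ln(1350/200) = 1.9095; ln(1350/350) = 1.3499; ln(1350/500) = 0.9933; ln(1350/1050) = 0.2513; ln(1350/1150) = 0.1603.
W = 4.664378 / 8 = 0.5830.

0.5830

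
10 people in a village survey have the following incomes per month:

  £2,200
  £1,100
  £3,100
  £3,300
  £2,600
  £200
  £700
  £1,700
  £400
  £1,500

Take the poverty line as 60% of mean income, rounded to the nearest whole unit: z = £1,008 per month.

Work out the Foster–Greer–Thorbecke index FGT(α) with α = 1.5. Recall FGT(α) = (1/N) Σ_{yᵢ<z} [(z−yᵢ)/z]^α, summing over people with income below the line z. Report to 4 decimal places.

0.1355

Below z: £200, £400, £700 (q = 3 of N = 10).
Relative gaps: (1008−200)/1008 = 0.8016; (1008−400)/1008 = 0.6032; (1008−700)/1008 = 0.3056.
Raised to α = 1.5: 0.71767; 0.46845; 0.16890.
Sum = 1.355026; FGT(1.5) = 1.355026 / 10 = 0.1355.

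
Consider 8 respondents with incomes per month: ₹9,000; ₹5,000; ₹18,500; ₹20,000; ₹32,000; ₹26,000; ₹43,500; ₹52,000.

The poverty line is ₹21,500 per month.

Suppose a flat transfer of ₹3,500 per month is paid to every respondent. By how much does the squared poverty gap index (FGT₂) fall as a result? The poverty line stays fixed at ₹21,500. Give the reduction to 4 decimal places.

Before: below the line — ₹5,000, ₹9,000, ₹18,500, ₹20,000; squared poverty gap index (FGT₂) = 0.118916.
After the ₹3,500 transfer: below the line — ₹8,500, ₹12,500; squared poverty gap index (FGT₂) = 0.067604.
Reduction = 0.118916 − 0.067604 = 0.0513.

0.0513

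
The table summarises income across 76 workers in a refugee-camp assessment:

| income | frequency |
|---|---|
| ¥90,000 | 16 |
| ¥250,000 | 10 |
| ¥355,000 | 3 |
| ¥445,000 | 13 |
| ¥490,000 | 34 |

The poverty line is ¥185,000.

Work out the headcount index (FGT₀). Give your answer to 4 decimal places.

0.2105

16 of the 76 workers have income below ¥185,000.
H = 16/76 = 0.2105.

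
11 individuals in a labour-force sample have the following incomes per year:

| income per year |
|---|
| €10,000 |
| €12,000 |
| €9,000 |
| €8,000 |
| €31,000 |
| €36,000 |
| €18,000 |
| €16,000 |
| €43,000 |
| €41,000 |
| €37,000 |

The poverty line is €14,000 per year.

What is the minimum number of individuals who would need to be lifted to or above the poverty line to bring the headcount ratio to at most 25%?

2

Currently q = 4 of N = 11 are below the line (H = 0.364).
A headcount ratio of at most 25% allows at most ⌊0.25 × 11⌋ = 2 poor individuals.
So at least 4 − 2 = 2 must be lifted.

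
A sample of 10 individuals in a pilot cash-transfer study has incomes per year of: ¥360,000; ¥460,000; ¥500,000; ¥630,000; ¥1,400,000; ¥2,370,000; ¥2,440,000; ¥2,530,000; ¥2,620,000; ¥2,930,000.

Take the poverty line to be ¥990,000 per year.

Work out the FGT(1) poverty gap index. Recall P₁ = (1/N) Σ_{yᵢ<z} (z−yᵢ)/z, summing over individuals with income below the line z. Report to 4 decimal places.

0.2030

Below z: ¥360,000, ¥460,000, ¥500,000, ¥630,000 (q = 4 of N = 10).
Shortfall ratios: (990000−360000)/990000 = 0.6364; (990000−460000)/990000 = 0.5354; (990000−500000)/990000 = 0.4949; (990000−630000)/990000 = 0.3636.
Σ = 2.030303. Dividing by the full population N = 10 gives P₁ = 0.2030.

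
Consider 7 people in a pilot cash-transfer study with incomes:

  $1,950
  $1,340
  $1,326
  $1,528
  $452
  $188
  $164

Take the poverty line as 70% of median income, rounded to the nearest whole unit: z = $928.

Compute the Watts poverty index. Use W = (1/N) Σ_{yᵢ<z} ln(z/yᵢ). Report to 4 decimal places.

Below z: $164, $188, $452 (q = 3 of N = 7).
ln(z/y) terms: ln(928/164) = 1.7332; ln(928/188) = 1.5966; ln(928/452) = 0.7193.
W = 4.049105 / 7 = 0.5784.

0.5784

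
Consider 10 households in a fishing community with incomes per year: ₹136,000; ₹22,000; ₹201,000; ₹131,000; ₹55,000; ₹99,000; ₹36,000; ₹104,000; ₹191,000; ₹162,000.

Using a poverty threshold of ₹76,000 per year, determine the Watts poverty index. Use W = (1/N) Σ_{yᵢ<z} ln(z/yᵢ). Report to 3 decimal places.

Poor units: ₹22,000, ₹36,000, ₹55,000 (q = 3 of N = 10).
Log shortfalls: ln(76000/22000) = 1.2397; ln(76000/36000) = 0.7472; ln(76000/55000) = 0.3234.
W = 2.310305 / 10 = 0.231.

0.231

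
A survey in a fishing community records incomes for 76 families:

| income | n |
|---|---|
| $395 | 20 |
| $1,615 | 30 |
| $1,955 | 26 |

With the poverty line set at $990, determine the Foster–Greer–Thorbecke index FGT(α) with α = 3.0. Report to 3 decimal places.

Below the line: 20×$395 (q = 20 of N = 76).
Shortfall ratios: (990−395)/990 = 0.6010 (×20).
Raised to α = 3.0: 0.21709 (×20).
Sum = 4.341855; FGT(3.0) = 4.341855 / 76 = 0.057.

0.057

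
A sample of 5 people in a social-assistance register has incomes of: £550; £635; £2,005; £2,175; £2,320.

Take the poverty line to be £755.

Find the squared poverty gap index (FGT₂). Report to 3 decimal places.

Below z: £550, £635 (q = 2 of N = 5).
Normalized shortfalls: (755−550)/755 = 0.2715; (755−635)/755 = 0.1589.
Squared: 0.0737; 0.0253.
Sum = 0.098987; P₂ = 0.098987 / 5 = 0.020.

0.020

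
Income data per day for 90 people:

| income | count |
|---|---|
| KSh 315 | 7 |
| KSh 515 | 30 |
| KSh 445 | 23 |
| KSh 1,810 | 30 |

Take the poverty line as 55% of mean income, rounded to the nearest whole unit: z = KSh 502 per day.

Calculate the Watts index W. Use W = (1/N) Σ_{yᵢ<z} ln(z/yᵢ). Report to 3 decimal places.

0.067

Poor units: 7×KSh 315, 23×KSh 445 (q = 30 of N = 90).
Log shortfalls: ln(502/315) = 0.4660 (×7); ln(502/445) = 0.1205 (×23).
W = 6.034287 / 90 = 0.067.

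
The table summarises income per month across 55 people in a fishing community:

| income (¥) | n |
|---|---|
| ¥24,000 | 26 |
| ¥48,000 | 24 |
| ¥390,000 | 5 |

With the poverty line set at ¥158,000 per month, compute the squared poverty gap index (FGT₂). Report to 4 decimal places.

Poor units: 26×¥24,000, 24×¥48,000 (q = 50 of N = 55).
Shortfall ratios: (158000−24000)/158000 = 0.8481 (×26); (158000−48000)/158000 = 0.6962 (×24).
Squared: 0.7193 (×26); 0.4847 (×24).
Sum = 30.333921; P₂ = 30.333921 / 55 = 0.5515.

0.5515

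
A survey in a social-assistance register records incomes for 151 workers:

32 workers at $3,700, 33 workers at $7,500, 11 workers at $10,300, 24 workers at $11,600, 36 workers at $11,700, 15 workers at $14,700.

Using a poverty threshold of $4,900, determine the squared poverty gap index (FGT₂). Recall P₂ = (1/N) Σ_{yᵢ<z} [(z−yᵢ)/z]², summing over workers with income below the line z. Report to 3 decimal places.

0.013

Incomes under z: 32×$3,700 (q = 32 of N = 151).
Normalized shortfalls: (4900−3700)/4900 = 0.2449 (×32).
Squared: 0.0600 (×32).
Sum = 1.919200; P₂ = 1.919200 / 151 = 0.013.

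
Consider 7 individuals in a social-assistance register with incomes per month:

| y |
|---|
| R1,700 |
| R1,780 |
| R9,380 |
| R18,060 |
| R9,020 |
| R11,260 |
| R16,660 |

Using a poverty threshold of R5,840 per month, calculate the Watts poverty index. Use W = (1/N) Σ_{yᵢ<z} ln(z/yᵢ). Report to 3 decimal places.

Incomes under z: R1,700, R1,780 (q = 2 of N = 7).
Log gaps: ln(5840/1700) = 1.2341; ln(5840/1780) = 1.1881.
W = 2.422220 / 7 = 0.346.

0.346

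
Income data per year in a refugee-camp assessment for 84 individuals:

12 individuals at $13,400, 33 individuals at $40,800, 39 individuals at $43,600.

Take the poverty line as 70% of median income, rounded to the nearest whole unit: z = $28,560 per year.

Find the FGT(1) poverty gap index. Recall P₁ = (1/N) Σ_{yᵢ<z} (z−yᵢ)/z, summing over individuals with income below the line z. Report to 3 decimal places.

Below the line: 12×$13,400 (q = 12 of N = 84).
Gap ratios (z−y)/z: (28560−13400)/28560 = 0.5308 (×12).
Σ = 6.369748. Dividing by the full population N = 84 gives P₁ = 0.076.

0.076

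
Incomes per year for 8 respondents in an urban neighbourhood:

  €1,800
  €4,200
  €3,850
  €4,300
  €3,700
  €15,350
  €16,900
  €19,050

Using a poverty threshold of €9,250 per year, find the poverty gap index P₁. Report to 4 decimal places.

0.3838

Below z: €1,800, €3,700, €3,850, €4,200, €4,300 (q = 5 of N = 8).
Relative gaps: (9250−1800)/9250 = 0.8054; (9250−3700)/9250 = 0.6000; (9250−3850)/9250 = 0.5838; (9250−4200)/9250 = 0.5459; (9250−4300)/9250 = 0.5351.
Σ = 3.070270. Dividing by the full population N = 8 gives P₁ = 0.3838.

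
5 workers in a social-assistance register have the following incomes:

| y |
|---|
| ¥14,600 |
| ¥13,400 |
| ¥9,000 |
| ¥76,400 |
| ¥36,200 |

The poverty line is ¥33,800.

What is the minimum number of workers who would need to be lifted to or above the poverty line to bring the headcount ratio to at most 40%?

1

3 of the 5 workers are poor, so H = 3/5 = 0.600.
A headcount ratio of at most 40% allows at most ⌊0.40 × 5⌋ = 2 poor workers.
So at least 3 − 2 = 1 must be lifted.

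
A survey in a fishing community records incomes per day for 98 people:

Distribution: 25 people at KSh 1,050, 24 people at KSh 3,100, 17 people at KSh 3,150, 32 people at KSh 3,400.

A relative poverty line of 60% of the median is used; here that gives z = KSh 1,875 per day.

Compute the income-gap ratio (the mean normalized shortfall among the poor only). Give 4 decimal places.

0.4400

Below the line: 25×KSh 1,050 (q = 25 of N = 98).
Relative gaps: 0.4400 (×25); sum = 11.000000.
I averages over the q = 25 poor units only: 11.000000 / 25 = 0.4400.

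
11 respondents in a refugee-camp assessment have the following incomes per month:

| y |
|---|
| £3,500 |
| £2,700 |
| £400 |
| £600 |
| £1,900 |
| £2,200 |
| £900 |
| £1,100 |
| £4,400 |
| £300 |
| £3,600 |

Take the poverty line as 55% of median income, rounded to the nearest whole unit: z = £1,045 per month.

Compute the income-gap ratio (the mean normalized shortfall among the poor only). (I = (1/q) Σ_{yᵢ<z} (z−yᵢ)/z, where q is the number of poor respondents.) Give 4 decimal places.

0.4737

Below z: £300, £400, £600, £900 (q = 4 of N = 11).
Shortfall ratios (z−y)/z: 0.7129, 0.6172, 0.4258, 0.1388; sum = 1.894737.
I averages over the q = 4 poor units only: 1.894737 / 4 = 0.4737.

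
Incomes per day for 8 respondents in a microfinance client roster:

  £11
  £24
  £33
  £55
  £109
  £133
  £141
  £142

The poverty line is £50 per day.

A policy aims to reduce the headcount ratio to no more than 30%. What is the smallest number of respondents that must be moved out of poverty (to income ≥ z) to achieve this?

1

3 of the 8 respondents are poor, so H = 3/8 = 0.375.
A headcount ratio of at most 30% allows at most ⌊0.30 × 8⌋ = 2 poor respondents.
So at least 3 − 2 = 1 must be lifted.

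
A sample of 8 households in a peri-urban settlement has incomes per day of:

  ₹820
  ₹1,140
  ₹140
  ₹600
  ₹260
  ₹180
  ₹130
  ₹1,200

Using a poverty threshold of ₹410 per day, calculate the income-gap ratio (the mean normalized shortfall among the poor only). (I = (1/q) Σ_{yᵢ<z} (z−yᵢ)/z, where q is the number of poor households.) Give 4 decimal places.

0.5671

Incomes under z: ₹130, ₹140, ₹180, ₹260 (q = 4 of N = 8).
Relative gaps: 0.6829, 0.6585, 0.5610, 0.3659; sum = 2.268293.
I averages over the q = 4 poor units only: 2.268293 / 4 = 0.5671.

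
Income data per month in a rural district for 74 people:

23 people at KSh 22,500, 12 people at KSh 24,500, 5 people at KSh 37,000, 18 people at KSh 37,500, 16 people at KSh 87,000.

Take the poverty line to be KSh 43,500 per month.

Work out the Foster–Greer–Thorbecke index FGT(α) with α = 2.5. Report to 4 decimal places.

0.0731

Incomes under z: 23×KSh 22,500, 12×KSh 24,500, 5×KSh 37,000, 18×KSh 37,500 (q = 58 of N = 74).
Shortfall ratios: (43500−22500)/43500 = 0.4828 (×23); (43500−24500)/43500 = 0.4368 (×12); (43500−37000)/43500 = 0.1494 (×5); (43500−37500)/43500 = 0.1379 (×18).
Raised to α = 2.5: 0.16193 (×23); 0.12608 (×12); 0.00863 (×5); 0.00707 (×18).
Sum = 5.407719; FGT(2.5) = 5.407719 / 74 = 0.0731.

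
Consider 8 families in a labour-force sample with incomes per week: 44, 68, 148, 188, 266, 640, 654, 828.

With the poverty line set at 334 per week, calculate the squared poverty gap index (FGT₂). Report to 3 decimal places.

0.241

Below z: 44, 68, 148, 188, 266 (q = 5 of N = 8).
Relative gaps: (334−44)/334 = 0.8683; (334−68)/334 = 0.7964; (334−148)/334 = 0.5569; (334−188)/334 = 0.4371; (334−266)/334 = 0.2036.
Squared: 0.7539; 0.6343; 0.3101; 0.1911; 0.0415.
Sum = 1.930797; P₂ = 1.930797 / 8 = 0.241.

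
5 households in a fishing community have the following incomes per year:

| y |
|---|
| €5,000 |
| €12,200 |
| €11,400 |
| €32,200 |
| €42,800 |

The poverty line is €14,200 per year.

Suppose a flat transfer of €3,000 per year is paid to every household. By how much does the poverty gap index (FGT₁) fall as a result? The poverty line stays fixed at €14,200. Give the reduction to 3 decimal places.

Before: below the line — €5,000, €11,400, €12,200; poverty gap index (FGT₁) = 0.19718.
After the €3,000 transfer: below the line — €8,000; poverty gap index (FGT₁) = 0.08732.
Reduction = 0.19718 − 0.08732 = 0.110.

0.110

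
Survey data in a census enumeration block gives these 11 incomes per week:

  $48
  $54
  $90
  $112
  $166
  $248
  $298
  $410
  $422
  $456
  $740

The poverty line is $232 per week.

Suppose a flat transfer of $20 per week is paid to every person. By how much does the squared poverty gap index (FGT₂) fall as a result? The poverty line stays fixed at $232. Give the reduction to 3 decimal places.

Before: below the line — $48, $54, $90, $112, $166; squared poverty gap index (FGT₂) = 0.17643.
After the $20 transfer: below the line — $68, $74, $110, $132, $186; squared poverty gap index (FGT₂) = 0.13320.
Reduction = 0.17643 − 0.13320 = 0.043.

0.043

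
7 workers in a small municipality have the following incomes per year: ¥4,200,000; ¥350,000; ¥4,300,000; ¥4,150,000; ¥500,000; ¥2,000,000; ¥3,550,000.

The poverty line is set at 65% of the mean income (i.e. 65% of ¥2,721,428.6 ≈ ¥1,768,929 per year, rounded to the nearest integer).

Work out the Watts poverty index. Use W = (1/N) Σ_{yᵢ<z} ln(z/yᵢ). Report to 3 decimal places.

0.412

Poor units: ¥350,000, ¥500,000 (q = 2 of N = 7).
Log shortfalls: ln(1768929/350000) = 1.6202; ln(1768929/500000) = 1.2635.
W = 2.883718 / 7 = 0.412.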